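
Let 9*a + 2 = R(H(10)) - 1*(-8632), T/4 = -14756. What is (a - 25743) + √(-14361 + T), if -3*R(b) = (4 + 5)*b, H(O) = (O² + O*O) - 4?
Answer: -223645/9 + I*√73385 ≈ -24849.0 + 270.9*I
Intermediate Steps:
H(O) = -4 + 2*O² (H(O) = (O² + O²) - 4 = 2*O² - 4 = -4 + 2*O²)
R(b) = -3*b (R(b) = -(4 + 5)*b/3 = -3*b)
T = -59024 (T = 4*(-14756) = -59024)
a = 8042/9 (a = -2/9 + (-3*(-4 + 2*10²) - 1*(-8632))/9 = -2/9 + (-3*(-4 + 2*100) + 8632)/9 = -2/9 + (-3*(-4 + 200) + 8632)/9 = -2/9 + (-3*196 + 8632)/9 = -2/9 + (-588 + 8632)/9 = -2/9 + (⅑)*8044 = -2/9 + 8044/9 = 8042/9 ≈ 893.56)
(a - 25743) + √(-14361 + T) = (8042/9 - 25743) + √(-14361 - 59024) = -223645/9 + √(-73385) = -223645/9 + I*√73385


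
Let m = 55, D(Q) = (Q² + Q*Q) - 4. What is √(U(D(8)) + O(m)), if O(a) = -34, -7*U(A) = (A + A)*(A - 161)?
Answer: √62566/7 ≈ 35.733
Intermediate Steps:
D(Q) = -4 + 2*Q² (D(Q) = (Q² + Q²) - 4 = 2*Q² - 4 = -4 + 2*Q²)
U(A) = -2*A*(-161 + A)/7 (U(A) = -(A + A)*(A - 161)/7 = -2*A*(-161 + A)/7)
√(U(D(8)) + O(m)) = √(2*(-4 + 2*8²)*(161 - (-4 + 2*8²))/7 - 34) = √(2*(-4 + 2*64)*(161 - (-4 + 2*64))/7 - 34) = √(2*(-4 + 128)*(161 - (-4 + 128))/7 - 34) = √((2/7)*124*(161 - 1*124) - 34) = √((2/7)*124*(161 - 124) - 34) = √((2/7)*124*37 - 34) = √(9176/7 - 34) = √(8938/7) = √62566/7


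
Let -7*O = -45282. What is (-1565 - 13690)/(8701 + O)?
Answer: -106785/106189 ≈ -1.0056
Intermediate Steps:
O = 45282/7 (O = -1/7*(-45282) = 45282/7 ≈ 6468.9)
(-1565 - 13690)/(8701 + O) = (-1565 - 13690)/(8701 + 45282/7) = -15255/106189/7 = -15255*7/106189 = -106785/106189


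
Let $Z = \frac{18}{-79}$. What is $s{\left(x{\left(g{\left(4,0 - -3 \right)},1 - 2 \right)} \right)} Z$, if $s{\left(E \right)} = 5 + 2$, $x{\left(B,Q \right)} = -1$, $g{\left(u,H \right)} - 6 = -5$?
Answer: $- \frac{126}{79} \approx -1.5949$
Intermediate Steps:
$g{\left(u,H \right)} = 1$ ($g{\left(u,H \right)} = 6 - 5 = 1$)
$s{\left(E \right)} = 7$
$Z = - \frac{18}{79}$ ($Z = 18 \left(- \frac{1}{79}\right) = - \frac{18}{79} \approx -0.22785$)
$s{\left(x{\left(g{\left(4,0 - -3 \right)},1 - 2 \right)} \right)} Z = 7 \left(- \frac{18}{79}\right) = - \frac{126}{79}$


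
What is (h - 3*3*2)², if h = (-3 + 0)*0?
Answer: 324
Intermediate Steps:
h = 0 (h = -3*0 = 0)
(h - 3*3*2)² = (0 - 3*3*2)² = (0 - 9*2)² = (0 - 18)² = (-18)² = 324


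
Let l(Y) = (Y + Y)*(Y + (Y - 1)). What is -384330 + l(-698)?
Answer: 1565882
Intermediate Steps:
l(Y) = 2*Y*(-1 + 2*Y) (l(Y) = (2*Y)*(Y + (-1 + Y)) = (2*Y)*(-1 + 2*Y) = 2*Y*(-1 + 2*Y))
-384330 + l(-698) = -384330 + 2*(-698)*(-1 + 2*(-698)) = -384330 + 2*(-698)*(-1 - 1396) = -384330 + 2*(-698)*(-1397) = -384330 + 1950212 = 1565882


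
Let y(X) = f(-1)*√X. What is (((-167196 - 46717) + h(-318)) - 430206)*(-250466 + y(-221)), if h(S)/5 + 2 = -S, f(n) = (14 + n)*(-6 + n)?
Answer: 160934173174 + 58471049*I*√221 ≈ 1.6093e+11 + 8.6923e+8*I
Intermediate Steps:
f(n) = (-6 + n)*(14 + n)
y(X) = -91*√X (y(X) = (-84 + (-1)² + 8*(-1))*√X = (-84 + 1 - 8)*√X = -91*√X)
h(S) = -10 - 5*S (h(S) = -10 + 5*(-S) = -10 - 5*S)
(((-167196 - 46717) + h(-318)) - 430206)*(-250466 + y(-221)) = (((-167196 - 46717) + (-10 - 5*(-318))) - 430206)*(-250466 - 91*I*√221) = ((-213913 + (-10 + 1590)) - 430206)*(-250466 - 91*I*√221) = ((-213913 + 1580) - 430206)*(-250466 - 91*I*√221) = (-212333 - 430206)*(-250466 - 91*I*√221) = -642539*(-250466 - 91*I*√221) = 160934173174 + 58471049*I*√221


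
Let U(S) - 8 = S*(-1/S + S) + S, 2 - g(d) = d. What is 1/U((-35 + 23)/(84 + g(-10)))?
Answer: 64/441 ≈ 0.14512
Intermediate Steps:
g(d) = 2 - d
U(S) = 8 + S + S*(S - 1/S) (U(S) = 8 + (S*(-1/S + S) + S) = 8 + (S*(S - 1/S) + S) = 8 + (S + S*(S - 1/S)) = 8 + S + S*(S - 1/S))
1/U((-35 + 23)/(84 + g(-10))) = 1/(7 + (-35 + 23)/(84 + (2 - 1*(-10))) + ((-35 + 23)/(84 + (2 - 1*(-10))))²) = 1/(7 - 12/(84 + (2 + 10)) + (-12/(84 + (2 + 10)))²) = 1/(7 - 12/(84 + 12) + (-12/(84 + 12))²) = 1/(7 - 12/96 + (-12/96)²) = 1/(7 - 12*1/96 + (-12*1/96)²) = 1/(7 - ⅛ + (-⅛)²) = 1/(7 - ⅛ + 1/64) = 1/(441/64) = 64/441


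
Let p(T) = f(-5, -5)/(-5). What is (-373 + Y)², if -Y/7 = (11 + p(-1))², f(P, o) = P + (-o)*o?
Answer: 5740816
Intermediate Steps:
f(P, o) = P - o²
p(T) = 6 (p(T) = (-5 - 1*(-5)²)/(-5) = (-5 - 1*25)*(-⅕) = (-5 - 25)*(-⅕) = -30*(-⅕) = 6)
Y = -2023 (Y = -7*(11 + 6)² = -7*17² = -7*289 = -2023)
(-373 + Y)² = (-373 - 2023)² = (-2396)² = 5740816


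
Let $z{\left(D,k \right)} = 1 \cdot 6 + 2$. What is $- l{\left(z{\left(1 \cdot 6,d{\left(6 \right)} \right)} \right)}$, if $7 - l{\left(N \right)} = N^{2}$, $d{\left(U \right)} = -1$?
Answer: $57$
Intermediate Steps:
$z{\left(D,k \right)} = 8$ ($z{\left(D,k \right)} = 6 + 2 = 8$)
$l{\left(N \right)} = 7 - N^{2}$
$- l{\left(z{\left(1 \cdot 6,d{\left(6 \right)} \right)} \right)} = - (7 - 8^{2}) = - (7 - 64) = \left(-1\right) \left(-57\right) = 57$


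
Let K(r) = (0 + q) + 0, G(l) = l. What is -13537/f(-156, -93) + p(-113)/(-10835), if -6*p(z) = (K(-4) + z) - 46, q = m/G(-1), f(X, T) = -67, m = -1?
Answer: 440014892/2177835 ≈ 202.04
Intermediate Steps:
q = 1 (q = -1/(-1) = -1*(-1) = 1)
K(r) = 1 (K(r) = (0 + 1) + 0 = 1 + 0 = 1)
p(z) = 15/2 - z/6 (p(z) = -((1 + z) - 46)/6 = -(-45 + z)/6 = 15/2 - z/6)
-13537/f(-156, -93) + p(-113)/(-10835) = -13537/(-67) + (15/2 - ⅙*(-113))/(-10835) = -13537*(-1/67) + (15/2 + 113/6)*(-1/10835) = 13537/67 + (79/3)*(-1/10835) = 13537/67 - 79/32505 = 440014892/2177835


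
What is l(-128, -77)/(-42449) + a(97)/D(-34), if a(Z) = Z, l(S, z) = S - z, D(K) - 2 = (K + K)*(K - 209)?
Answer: 291787/41265422 ≈ 0.0070710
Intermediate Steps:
D(K) = 2 + 2*K*(-209 + K) (D(K) = 2 + (K + K)*(K - 209) = 2 + (2*K)*(-209 + K) = 2 + 2*K*(-209 + K))
l(-128, -77)/(-42449) + a(97)/D(-34) = (-128 - 1*(-77))/(-42449) + 97/(2 - 418*(-34) + 2*(-34)²) = (-128 + 77)*(-1/42449) + 97/(2 + 14212 + 2*1156) = -51*(-1/42449) + 97/(2 + 14212 + 2312) = 3/2497 + 97/16526 = 291787/41265422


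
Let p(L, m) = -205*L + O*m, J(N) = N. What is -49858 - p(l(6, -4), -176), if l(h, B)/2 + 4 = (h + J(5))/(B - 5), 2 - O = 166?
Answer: -727768/9 ≈ -80863.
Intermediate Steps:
O = -164 (O = 2 - 1*166 = 2 - 166 = -164)
l(h, B) = -8 + 2*(5 + h)/(-5 + B) (l(h, B) = -8 + 2*((h + 5)/(B - 5)) = -8 + 2*((5 + h)/(-5 + B)) = -8 + 2*(5 + h)/(-5 + B))
p(L, m) = -205*L - 164*m
-49858 - p(l(6, -4), -176) = -49858 - (-410*(25 + 6 - 4*(-4))/(-5 - 4) - 164*(-176)) = -49858 - (-410*(25 + 6 + 16)/(-9) + 28864) = -49858 - (-410*(-1)*47/9 + 28864) = -49858 - (-205*(-94/9) + 28864) = -49858 - (19270/9 + 28864) = -49858 - 1*279046/9 = -49858 - 279046/9 = -727768/9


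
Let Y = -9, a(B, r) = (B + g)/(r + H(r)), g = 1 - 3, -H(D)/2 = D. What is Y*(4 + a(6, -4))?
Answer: -45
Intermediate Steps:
H(D) = -2*D
g = -2
a(B, r) = -(-2 + B)/r (a(B, r) = (B - 2)/(r - 2*r) = (-2 + B)/((-r)) = (-2 + B)*(-1/r) = -(-2 + B)/r)
Y*(4 + a(6, -4)) = -9*(4 + (2 - 1*6)/(-4)) = -9*(4 - (2 - 6)/4) = -9*(4 - ¼*(-4)) = -9*(4 + 1) = -9*5 = -45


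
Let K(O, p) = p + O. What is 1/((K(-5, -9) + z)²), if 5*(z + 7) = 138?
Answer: 25/1089 ≈ 0.022957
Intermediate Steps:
K(O, p) = O + p
z = 103/5 (z = -7 + (⅕)*138 = -7 + 138/5 = 103/5 ≈ 20.600)
1/((K(-5, -9) + z)²) = 1/(((-5 - 9) + 103/5)²) = 1/((-14 + 103/5)²) = 1/((33/5)²) = 1/(1089/25) = 25/1089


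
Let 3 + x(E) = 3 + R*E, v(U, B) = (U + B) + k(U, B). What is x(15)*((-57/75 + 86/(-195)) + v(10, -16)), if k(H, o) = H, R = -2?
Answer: -5458/65 ≈ -83.969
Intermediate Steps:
v(U, B) = B + 2*U (v(U, B) = (U + B) + U = (B + U) + U = B + 2*U)
x(E) = -2*E (x(E) = -3 + (3 - 2*E) = -2*E)
x(15)*((-57/75 + 86/(-195)) + v(10, -16)) = (-2*15)*((-57/75 + 86/(-195)) + (-16 + 2*10)) = -30*((-57*1/75 + 86*(-1/195)) + (-16 + 20)) = -30*((-19/25 - 86/195) + 4) = -30*(-1171/975 + 4) = -30*2729/975 = -5458/65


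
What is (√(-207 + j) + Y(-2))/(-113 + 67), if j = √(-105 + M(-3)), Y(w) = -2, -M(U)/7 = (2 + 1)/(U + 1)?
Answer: 1/23 - √(-828 + 6*I*√42)/92 ≈ 0.036136 - 0.31286*I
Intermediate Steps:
M(U) = -21/(1 + U) (M(U) = -7*(2 + 1)/(U + 1) = -21/(1 + U))
j = 3*I*√42/2 (j = √(-105 - 21/(1 - 3)) = √(-105 - 21/(-2)) = √(-105 - 21*(-½)) = √(-105 + 21/2) = √(-189/2) = 3*I*√42/2 ≈ 9.7211*I)
(√(-207 + j) + Y(-2))/(-113 + 67) = (√(-207 + 3*I*√42/2) - 2)/(-113 + 67) = (-2 + √(-207 + 3*I*√42/2))/(-46) = (-2 + √(-207 + 3*I*√42/2))*(-1/46) = 1/23 - √(-207 + 3*I*√42/2)/46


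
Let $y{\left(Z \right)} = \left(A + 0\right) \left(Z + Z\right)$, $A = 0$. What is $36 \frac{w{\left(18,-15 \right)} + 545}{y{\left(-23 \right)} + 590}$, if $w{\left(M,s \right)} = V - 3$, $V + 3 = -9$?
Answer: $\frac{1908}{59} \approx 32.339$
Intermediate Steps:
$V = -12$ ($V = -3 - 9 = -12$)
$w{\left(M,s \right)} = -15$ ($w{\left(M,s \right)} = -12 - 3 = -15$)
$y{\left(Z \right)} = 0$ ($y{\left(Z \right)} = \left(0 + 0\right) \left(Z + Z\right) = 0 \cdot 2 Z = 0$)
$36 \frac{w{\left(18,-15 \right)} + 545}{y{\left(-23 \right)} + 590} = 36 \frac{-15 + 545}{0 + 590} = 36 \cdot \frac{530}{590} = 36 \cdot 530 \cdot \frac{1}{590} = 36 \cdot \frac{53}{59} = \frac{1908}{59}$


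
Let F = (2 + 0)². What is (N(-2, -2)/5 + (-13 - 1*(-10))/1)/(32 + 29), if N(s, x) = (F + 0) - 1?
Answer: -12/305 ≈ -0.039344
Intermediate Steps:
F = 4 (F = 2² = 4)
N(s, x) = 3 (N(s, x) = (4 + 0) - 1 = 4 - 1 = 3)
(N(-2, -2)/5 + (-13 - 1*(-10))/1)/(32 + 29) = (3/5 + (-13 - 1*(-10))/1)/(32 + 29) = (3*(⅕) + (-13 + 10)*1)/61 = (⅗ - 3*1)*(1/61) = (⅗ - 3)*(1/61) = -12/5*1/61 = -12/305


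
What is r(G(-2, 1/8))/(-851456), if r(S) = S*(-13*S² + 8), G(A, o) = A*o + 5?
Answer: 86735/54493184 ≈ 0.0015917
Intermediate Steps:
G(A, o) = 5 + A*o
r(S) = S*(8 - 13*S²)
r(G(-2, 1/8))/(-851456) = ((5 - 2/8)*(8 - 13*(5 - 2/8)²))/(-851456) = ((5 - 2*⅛)*(8 - 13*(5 - 2*⅛)²))*(-1/851456) = ((5 - ¼)*(8 - 13*(5 - ¼)²))*(-1/851456) = (19*(8 - 13*(19/4)²)/4)*(-1/851456) = (19*(8 - 13*361/16)/4)*(-1/851456) = (19*(8 - 4693/16)/4)*(-1/851456) = ((19/4)*(-4565/16))*(-1/851456) = -86735/64*(-1/851456) = 86735/54493184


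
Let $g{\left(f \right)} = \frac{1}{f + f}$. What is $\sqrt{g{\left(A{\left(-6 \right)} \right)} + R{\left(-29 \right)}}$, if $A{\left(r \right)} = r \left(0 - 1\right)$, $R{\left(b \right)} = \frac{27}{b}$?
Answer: $\frac{i \sqrt{25665}}{174} \approx 0.92071 i$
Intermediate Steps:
$A{\left(r \right)} = - r$ ($A{\left(r \right)} = r \left(-1\right) = - r$)
$g{\left(f \right)} = \frac{1}{2 f}$
$\sqrt{g{\left(A{\left(-6 \right)} \right)} + R{\left(-29 \right)}} = \sqrt{\frac{1}{2 \left(\left(-1\right) \left(-6\right)\right)} + \frac{27}{-29}} = \sqrt{\frac{1}{2 \cdot 6} + 27 \left(- \frac{1}{29}\right)} = \sqrt{\frac{1}{2} \cdot \frac{1}{6} - \frac{27}{29}} = \sqrt{\frac{1}{12} - \frac{27}{29}} = \sqrt{- \frac{295}{348}} = \frac{i \sqrt{25665}}{174}$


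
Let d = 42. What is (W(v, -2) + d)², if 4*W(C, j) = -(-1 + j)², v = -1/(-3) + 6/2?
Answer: 25281/16 ≈ 1580.1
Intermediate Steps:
v = 10/3 (v = -1*(-⅓) + 6*(½) = ⅓ + 3 = 10/3 ≈ 3.3333)
W(C, j) = -(-1 + j)²/4 (W(C, j) = (-(-1 + j)²)/4 = -(-1 + j)²/4)
(W(v, -2) + d)² = (-(-1 - 2)²/4 + 42)² = (-¼*(-3)² + 42)² = (-¼*9 + 42)² = (-9/4 + 42)² = (159/4)² = 25281/16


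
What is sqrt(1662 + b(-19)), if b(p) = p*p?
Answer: 17*sqrt(7) ≈ 44.978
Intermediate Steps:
b(p) = p**2
sqrt(1662 + b(-19)) = sqrt(1662 + (-19)**2) = sqrt(1662 + 361) = sqrt(2023) = 17*sqrt(7)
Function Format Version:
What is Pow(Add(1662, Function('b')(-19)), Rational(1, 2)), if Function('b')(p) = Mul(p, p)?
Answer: Mul(17, Pow(7, Rational(1, 2))) ≈ 44.978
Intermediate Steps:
Function('b')(p) = Pow(p, 2)
Pow(Add(1662, Function('b')(-19)), Rational(1, 2)) = Pow(Add(1662, Pow(-19, 2)), Rational(1, 2)) = Pow(Add(1662, 361), Rational(1, 2)) = Pow(2023, Rational(1, 2)) = Mul(17, Pow(7, Rational(1, 2)))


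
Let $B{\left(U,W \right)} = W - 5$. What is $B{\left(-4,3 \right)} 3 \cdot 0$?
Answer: $0$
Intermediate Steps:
$B{\left(U,W \right)} = -5 + W$
$B{\left(-4,3 \right)} 3 \cdot 0 = \left(-5 + 3\right) 3 \cdot 0 = \left(-2\right) 3 \cdot 0 = \left(-6\right) 0 = 0$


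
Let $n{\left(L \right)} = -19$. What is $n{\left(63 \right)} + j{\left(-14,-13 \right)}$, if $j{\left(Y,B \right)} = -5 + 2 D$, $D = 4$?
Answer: $-16$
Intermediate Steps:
$j{\left(Y,B \right)} = 3$ ($j{\left(Y,B \right)} = -5 + 2 \cdot 4 = -5 + 8 = 3$)
$n{\left(63 \right)} + j{\left(-14,-13 \right)} = -19 + 3 = -16$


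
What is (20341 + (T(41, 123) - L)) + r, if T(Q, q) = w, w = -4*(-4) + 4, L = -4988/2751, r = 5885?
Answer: 72207734/2751 ≈ 26248.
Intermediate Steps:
L = -4988/2751 (L = -4988*1/2751 = -4988/2751 ≈ -1.8132)
w = 20 (w = 16 + 4 = 20)
T(Q, q) = 20
(20341 + (T(41, 123) - L)) + r = (20341 + (20 - 1*(-4988/2751))) + 5885 = (20341 + (20 + 4988/2751)) + 5885 = (20341 + 60008/2751) + 5885 = 56018099/2751 + 5885 = 72207734/2751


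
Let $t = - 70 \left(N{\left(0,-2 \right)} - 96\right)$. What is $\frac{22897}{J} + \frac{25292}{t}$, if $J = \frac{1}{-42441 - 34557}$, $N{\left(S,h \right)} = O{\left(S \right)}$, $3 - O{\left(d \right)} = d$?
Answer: $- \frac{5738640522884}{3255} \approx -1.763 \cdot 10^{9}$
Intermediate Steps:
$O{\left(d \right)} = 3 - d$
$N{\left(S,h \right)} = 3 - S$
$J = - \frac{1}{76998}$ ($J = \frac{1}{-76998} = - \frac{1}{76998} \approx -1.2987 \cdot 10^{-5}$)
$t = 6510$ ($t = - 70 \left(\left(3 - 0\right) - 96\right) = - 70 \left(\left(3 + 0\right) - 96\right) = - 70 \left(3 - 96\right) = \left(-70\right) \left(-93\right) = 6510$)
$\frac{22897}{J} + \frac{25292}{t} = \frac{22897}{- \frac{1}{76998}} + \frac{25292}{6510} = 22897 \left(-76998\right) + 25292 \cdot \frac{1}{6510} = -1763023206 + \frac{12646}{3255} = - \frac{5738640522884}{3255}$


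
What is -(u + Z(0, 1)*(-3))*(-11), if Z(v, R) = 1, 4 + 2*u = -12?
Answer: -121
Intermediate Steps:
u = -8 (u = -2 + (½)*(-12) = -2 - 6 = -8)
-(u + Z(0, 1)*(-3))*(-11) = -(-8 + 1*(-3))*(-11) = -(-8 - 3)*(-11) = -(-11)*(-11) = -1*121 = -121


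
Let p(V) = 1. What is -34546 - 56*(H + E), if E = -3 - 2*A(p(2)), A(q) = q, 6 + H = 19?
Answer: -34994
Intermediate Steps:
H = 13 (H = -6 + 19 = 13)
E = -5 (E = -3 - 2*1 = -3 - 2 = -5)
-34546 - 56*(H + E) = -34546 - 56*(13 - 5) = -34546 - 56*8 = -34546 - 448 = -34994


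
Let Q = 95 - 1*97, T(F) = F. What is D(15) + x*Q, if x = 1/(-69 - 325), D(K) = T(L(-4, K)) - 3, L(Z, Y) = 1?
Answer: -393/197 ≈ -1.9949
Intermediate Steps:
D(K) = -2 (D(K) = 1 - 3 = -2)
x = -1/394 (x = 1/(-394) = -1/394 ≈ -0.0025381)
Q = -2 (Q = 95 - 97 = -2)
D(15) + x*Q = -2 - 1/394*(-2) = -2 + 1/197 = -393/197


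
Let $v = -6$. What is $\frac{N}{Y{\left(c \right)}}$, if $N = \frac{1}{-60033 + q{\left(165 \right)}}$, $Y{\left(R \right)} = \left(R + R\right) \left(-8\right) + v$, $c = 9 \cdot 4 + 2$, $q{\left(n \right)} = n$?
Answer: $\frac{1}{36758952} \approx 2.7204 \cdot 10^{-8}$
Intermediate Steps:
$c = 38$ ($c = 36 + 2 = 38$)
$Y{\left(R \right)} = -6 - 16 R$ ($Y{\left(R \right)} = \left(R + R\right) \left(-8\right) - 6 = 2 R \left(-8\right) - 6 = - 16 R - 6 = -6 - 16 R$)
$N = - \frac{1}{59868}$ ($N = \frac{1}{-60033 + 165} = \frac{1}{-59868} = - \frac{1}{59868} \approx -1.6703 \cdot 10^{-5}$)
$\frac{N}{Y{\left(c \right)}} = - \frac{1}{59868 \left(-6 - 608\right)} = - \frac{1}{59868 \left(-614\right)} = \left(- \frac{1}{59868}\right) \left(- \frac{1}{614}\right) = \frac{1}{36758952}$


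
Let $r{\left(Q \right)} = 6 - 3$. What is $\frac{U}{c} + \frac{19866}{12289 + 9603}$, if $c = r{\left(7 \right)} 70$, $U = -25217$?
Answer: $- \frac{68484838}{574665} \approx -119.17$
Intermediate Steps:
$r{\left(Q \right)} = 3$
$c = 210$ ($c = 3 \cdot 70 = 210$)
$\frac{U}{c} + \frac{19866}{12289 + 9603} = - \frac{25217}{210} + \frac{19866}{12289 + 9603} = \left(-25217\right) \frac{1}{210} + \frac{19866}{21892} = - \frac{25217}{210} + 19866 \cdot \frac{1}{21892} = - \frac{25217}{210} + \frac{9933}{10946} = - \frac{68484838}{574665}$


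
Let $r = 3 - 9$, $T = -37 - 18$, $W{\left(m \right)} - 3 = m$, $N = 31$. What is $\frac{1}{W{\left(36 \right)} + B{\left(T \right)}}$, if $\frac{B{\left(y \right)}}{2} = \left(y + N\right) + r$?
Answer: $- \frac{1}{21} \approx -0.047619$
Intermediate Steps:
$W{\left(m \right)} = 3 + m$
$T = -55$ ($T = -37 - 18 = -55$)
$r = -6$ ($r = 3 - 9 = -6$)
$B{\left(y \right)} = 50 + 2 y$ ($B{\left(y \right)} = 2 \left(\left(y + 31\right) - 6\right) = 2 \left(\left(31 + y\right) - 6\right) = 2 \left(25 + y\right) = 50 + 2 y$)
$\frac{1}{W{\left(36 \right)} + B{\left(T \right)}} = \frac{1}{\left(3 + 36\right) + \left(50 + 2 \left(-55\right)\right)} = \frac{1}{39 + \left(50 - 110\right)} = \frac{1}{39 - 60} = \frac{1}{-21} = - \frac{1}{21}$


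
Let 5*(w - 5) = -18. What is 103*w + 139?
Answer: 1416/5 ≈ 283.20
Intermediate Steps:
w = 7/5 (w = 5 + (1/5)*(-18) = 5 - 18/5 = 7/5 ≈ 1.4000)
103*w + 139 = 103*(7/5) + 139 = 721/5 + 139 = 1416/5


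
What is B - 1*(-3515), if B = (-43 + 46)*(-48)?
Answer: 3371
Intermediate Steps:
B = -144 (B = 3*(-48) = -144)
B - 1*(-3515) = -144 - 1*(-3515) = -144 + 3515 = 3371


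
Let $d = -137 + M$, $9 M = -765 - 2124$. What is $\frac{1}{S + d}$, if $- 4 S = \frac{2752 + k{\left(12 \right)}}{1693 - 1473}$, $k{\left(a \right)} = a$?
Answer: $- \frac{220}{101451} \approx -0.0021685$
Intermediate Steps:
$M = -321$ ($M = \frac{-765 - 2124}{9} = \frac{1}{9} \left(-2889\right) = -321$)
$S = - \frac{691}{220}$ ($S = - \frac{\left(2752 + 12\right) \frac{1}{1693 - 1473}}{4} = - \frac{2764 \cdot \frac{1}{220}}{4} = \left(- \frac{1}{4}\right) \frac{691}{55} = - \frac{691}{220} \approx -3.1409$)
$d = -458$ ($d = -137 - 321 = -458$)
$\frac{1}{S + d} = \frac{1}{- \frac{691}{220} - 458} = \frac{1}{- \frac{101451}{220}} = - \frac{220}{101451}$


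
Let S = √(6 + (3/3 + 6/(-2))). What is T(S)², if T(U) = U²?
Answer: 16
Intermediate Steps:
S = 2 (S = √(6 + (3*(⅓) + 6*(-½))) = √(6 + (1 - 3)) = √(6 - 2) = √4 = 2)
T(S)² = (2²)² = 4² = 16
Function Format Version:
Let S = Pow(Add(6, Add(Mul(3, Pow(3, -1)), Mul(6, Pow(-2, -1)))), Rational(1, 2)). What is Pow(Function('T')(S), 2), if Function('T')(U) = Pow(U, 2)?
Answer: 16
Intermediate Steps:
S = 2 (S = Pow(Add(6, Add(Mul(3, Rational(1, 3)), Mul(6, Rational(-1, 2)))), Rational(1, 2)) = Pow(Add(6, Add(1, -3)), Rational(1, 2)) = Pow(Add(6, -2), Rational(1, 2)) = Pow(4, Rational(1, 2)) = 2)
Pow(Function('T')(S), 2) = Pow(Pow(2, 2), 2) = Pow(4, 2) = 16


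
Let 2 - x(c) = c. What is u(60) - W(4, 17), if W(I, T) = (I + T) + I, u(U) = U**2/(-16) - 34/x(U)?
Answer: -7233/29 ≈ -249.41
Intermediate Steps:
x(c) = 2 - c
u(U) = -34/(2 - U) - U**2/16 (u(U) = U**2/(-16) - 34/(2 - U) = U**2*(-1/16) - 34/(2 - U) = -U**2/16 - 34/(2 - U) = -34/(2 - U) - U**2/16)
W(I, T) = T + 2*I
u(60) - W(4, 17) = (544 + 60**2*(2 - 1*60))/(16*(-2 + 60)) - (17 + 2*4) = (1/16)*(544 + 3600*(2 - 60))/58 - (17 + 8) = (1/16)*(1/58)*(544 + 3600*(-58)) - 1*25 = (1/16)*(1/58)*(544 - 208800) - 25 = (1/16)*(1/58)*(-208256) - 25 = -6508/29 - 25 = -7233/29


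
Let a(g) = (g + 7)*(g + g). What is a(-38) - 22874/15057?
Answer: 35451418/15057 ≈ 2354.5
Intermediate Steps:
a(g) = 2*g*(7 + g) (a(g) = (7 + g)*(2*g) = 2*g*(7 + g))
a(-38) - 22874/15057 = 2*(-38)*(7 - 38) - 22874/15057 = 2*(-38)*(-31) - 22874*1/15057 = 2356 - 22874/15057 = 35451418/15057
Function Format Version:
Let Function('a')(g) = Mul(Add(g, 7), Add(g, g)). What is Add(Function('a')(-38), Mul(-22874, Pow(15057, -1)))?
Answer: Rational(35451418, 15057) ≈ 2354.5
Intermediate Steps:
Function('a')(g) = Mul(2, g, Add(7, g)) (Function('a')(g) = Mul(Add(7, g), Mul(2, g)) = Mul(2, g, Add(7, g)))
Add(Function('a')(-38), Mul(-22874, Pow(15057, -1))) = Add(Mul(2, -38, Add(7, -38)), Mul(-22874, Pow(15057, -1))) = Add(Mul(2, -38, -31), Mul(-22874, Rational(1, 15057))) = Add(2356, Rational(-22874, 15057)) = Rational(35451418, 15057)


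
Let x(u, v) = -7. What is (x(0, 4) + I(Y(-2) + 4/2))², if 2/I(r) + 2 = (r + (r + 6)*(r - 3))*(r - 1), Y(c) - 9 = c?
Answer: 7639696/156025 ≈ 48.965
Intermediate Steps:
Y(c) = 9 + c
I(r) = 2/(-2 + (-1 + r)*(r + (-3 + r)*(6 + r))) (I(r) = 2/(-2 + (r + (r + 6)*(r - 3))*(r - 1)) = 2/(-2 + (r + (6 + r)*(-3 + r))*(-1 + r)) = 2/(-2 + (r + (-3 + r)*(6 + r))*(-1 + r)) = 2/(-2 + (-1 + r)*(r + (-3 + r)*(6 + r))))
(x(0, 4) + I(Y(-2) + 4/2))² = (-7 + 2/(16 + ((9 - 2) + 4/2)³ - 22*((9 - 2) + 4/2) + 3*((9 - 2) + 4/2)²))² = (-7 + 2/(16 + (7 + 4*(½))³ - 22*(7 + 4*(½)) + 3*(7 + 4*(½))²))² = (-7 + 2/(16 + (7 + 2)³ - 22*(7 + 2) + 3*(7 + 2)²))² = (-7 + 2/(16 + 9³ - 22*9 + 3*9²))² = (-7 + 2/(16 + 729 - 198 + 3*81))² = (-7 + 2/(16 + 729 - 198 + 243))² = (-7 + 2/790)² = (-7 + 2*(1/790))² = (-7 + 1/395)² = (-2764/395)² = 7639696/156025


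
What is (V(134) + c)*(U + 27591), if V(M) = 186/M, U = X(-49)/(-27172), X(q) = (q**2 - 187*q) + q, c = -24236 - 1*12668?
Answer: -1853592593954075/1820524 ≈ -1.0182e+9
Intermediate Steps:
c = -36904 (c = -24236 - 12668 = -36904)
X(q) = q**2 - 186*q
U = -11515/27172 (U = -49*(-186 - 49)/(-27172) = -49*(-235)*(-1/27172) = 11515*(-1/27172) = -11515/27172 ≈ -0.42378)
(V(134) + c)*(U + 27591) = (186/134 - 36904)*(-11515/27172 + 27591) = (186*(1/134) - 36904)*(749691137/27172) = (93/67 - 36904)*(749691137/27172) = -2472475/67*749691137/27172 = -1853592593954075/1820524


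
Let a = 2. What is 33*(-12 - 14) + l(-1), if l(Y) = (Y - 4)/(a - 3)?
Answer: -853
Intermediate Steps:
l(Y) = 4 - Y (l(Y) = (Y - 4)/(2 - 3) = (-4 + Y)/(-1) = (-4 + Y)*(-1) = 4 - Y)
33*(-12 - 14) + l(-1) = 33*(-12 - 14) + (4 - 1*(-1)) = 33*(-26) + (4 + 1) = -858 + 5 = -853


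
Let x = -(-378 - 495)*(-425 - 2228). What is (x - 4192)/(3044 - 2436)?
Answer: -122119/32 ≈ -3816.2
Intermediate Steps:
x = -2316069 (x = -(-873)*(-2653) = -1*2316069 = -2316069)
(x - 4192)/(3044 - 2436) = (-2316069 - 4192)/(3044 - 2436) = -2320261/608 = -2320261*1/608 = -122119/32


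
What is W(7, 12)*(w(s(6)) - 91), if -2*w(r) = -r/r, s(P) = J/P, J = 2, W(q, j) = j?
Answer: -1086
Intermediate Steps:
s(P) = 2/P
w(r) = ½ (w(r) = -(-1)*r/r/2 = -(-1)/2 = -½*(-1) = ½)
W(7, 12)*(w(s(6)) - 91) = 12*(½ - 91) = 12*(-181/2) = -1086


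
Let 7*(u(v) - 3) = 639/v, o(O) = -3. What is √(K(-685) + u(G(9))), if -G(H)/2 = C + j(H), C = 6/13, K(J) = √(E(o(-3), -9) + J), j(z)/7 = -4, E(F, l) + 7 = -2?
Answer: √(29248779 + 6280036*I*√694)/2506 ≈ 3.9629 + 3.3238*I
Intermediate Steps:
E(F, l) = -9 (E(F, l) = -7 - 2 = -9)
j(z) = -28 (j(z) = 7*(-4) = -28)
K(J) = √(-9 + J)
C = 6/13 (C = 6*(1/13) = 6/13 ≈ 0.46154)
G(H) = 716/13 (G(H) = -2*(6/13 - 28) = -2*(-358/13) = 716/13)
u(v) = 3 + 639/(7*v) (u(v) = 3 + (639/v)/7 = 3 + 639/(7*v))
√(K(-685) + u(G(9))) = √(√(-9 - 685) + (3 + 639/(7*(716/13)))) = √(√(-694) + (3 + (639/7)*(13/716))) = √(I*√694 + (3 + 8307/5012)) = √(I*√694 + 23343/5012) = √(23343/5012 + I*√694)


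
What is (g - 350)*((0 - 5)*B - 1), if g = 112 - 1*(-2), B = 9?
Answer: 10856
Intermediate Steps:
g = 114 (g = 112 + 2 = 114)
(g - 350)*((0 - 5)*B - 1) = (114 - 350)*((0 - 5)*9 - 1) = -236*(-5*9 - 1) = -236*(-45 - 1) = -236*(-46) = 10856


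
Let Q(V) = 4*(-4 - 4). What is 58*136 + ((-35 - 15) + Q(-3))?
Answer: 7806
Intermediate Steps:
Q(V) = -32 (Q(V) = 4*(-8) = -32)
58*136 + ((-35 - 15) + Q(-3)) = 58*136 + ((-35 - 15) - 32) = 7888 + (-50 - 32) = 7888 - 82 = 7806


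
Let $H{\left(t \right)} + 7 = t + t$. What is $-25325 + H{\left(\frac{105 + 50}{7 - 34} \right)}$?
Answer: $- \frac{684274}{27} \approx -25343.0$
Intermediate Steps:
$H{\left(t \right)} = -7 + 2 t$ ($H{\left(t \right)} = -7 + \left(t + t\right) = -7 + 2 t$)
$-25325 + H{\left(\frac{105 + 50}{7 - 34} \right)} = -25325 + \left(-7 + 2 \frac{105 + 50}{7 - 34}\right) = -25325 + \left(-7 + 2 \frac{155}{-27}\right) = -25325 + \left(-7 + 2 \cdot 155 \left(- \frac{1}{27}\right)\right) = -25325 + \left(-7 + 2 \left(- \frac{155}{27}\right)\right) = -25325 - \frac{499}{27} = - \frac{684274}{27}$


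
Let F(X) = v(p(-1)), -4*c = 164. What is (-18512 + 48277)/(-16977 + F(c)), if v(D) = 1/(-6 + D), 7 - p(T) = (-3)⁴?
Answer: -2381200/1358161 ≈ -1.7533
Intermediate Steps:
c = -41 (c = -¼*164 = -41)
p(T) = -74 (p(T) = 7 - 1*(-3)⁴ = 7 - 1*81 = 7 - 81 = -74)
F(X) = -1/80 (F(X) = 1/(-6 - 74) = 1/(-80) = -1/80)
(-18512 + 48277)/(-16977 + F(c)) = (-18512 + 48277)/(-16977 - 1/80) = 29765/(-1358161/80) = 29765*(-80/1358161) = -2381200/1358161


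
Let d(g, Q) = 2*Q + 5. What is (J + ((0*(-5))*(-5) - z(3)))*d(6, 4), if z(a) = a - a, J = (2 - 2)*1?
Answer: 0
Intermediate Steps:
d(g, Q) = 5 + 2*Q
J = 0 (J = 0*1 = 0)
z(a) = 0
(J + ((0*(-5))*(-5) - z(3)))*d(6, 4) = (0 + ((0*(-5))*(-5) - 1*0))*(5 + 2*4) = (0 + (0*(-5) + 0))*(5 + 8) = (0 + (0 + 0))*13 = (0 + 0)*13 = 0*13 = 0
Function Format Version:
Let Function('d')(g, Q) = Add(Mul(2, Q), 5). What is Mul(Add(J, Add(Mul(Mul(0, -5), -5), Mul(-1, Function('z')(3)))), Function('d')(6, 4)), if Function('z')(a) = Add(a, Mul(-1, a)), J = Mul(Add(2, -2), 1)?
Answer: 0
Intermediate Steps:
Function('d')(g, Q) = Add(5, Mul(2, Q))
J = 0 (J = Mul(0, 1) = 0)
Function('z')(a) = 0
Mul(Add(J, Add(Mul(Mul(0, -5), -5), Mul(-1, Function('z')(3)))), Function('d')(6, 4)) = Mul(Add(0, Add(Mul(Mul(0, -5), -5), Mul(-1, 0))), Add(5, Mul(2, 4))) = Mul(Add(0, Add(Mul(0, -5), 0)), Add(5, 8)) = Mul(Add(0, Add(0, 0)), 13) = Mul(Add(0, 0), 13) = Mul(0, 13) = 0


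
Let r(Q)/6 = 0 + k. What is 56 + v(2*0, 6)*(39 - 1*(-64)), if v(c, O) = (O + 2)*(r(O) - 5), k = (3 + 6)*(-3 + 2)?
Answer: -48560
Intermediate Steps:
k = -9 (k = 9*(-1) = -9)
r(Q) = -54 (r(Q) = 6*(0 - 9) = 6*(-9) = -54)
v(c, O) = -118 - 59*O (v(c, O) = (O + 2)*(-54 - 5) = (2 + O)*(-59) = -118 - 59*O)
56 + v(2*0, 6)*(39 - 1*(-64)) = 56 + (-118 - 59*6)*(39 - 1*(-64)) = 56 + (-118 - 354)*(39 + 64) = 56 - 472*103 = 56 - 48616 = -48560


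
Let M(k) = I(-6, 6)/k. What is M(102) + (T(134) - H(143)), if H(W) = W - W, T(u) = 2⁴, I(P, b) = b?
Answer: 273/17 ≈ 16.059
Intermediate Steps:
T(u) = 16
M(k) = 6/k
H(W) = 0
M(102) + (T(134) - H(143)) = 6/102 + (16 - 1*0) = 6*(1/102) + (16 + 0) = 1/17 + 16 = 273/17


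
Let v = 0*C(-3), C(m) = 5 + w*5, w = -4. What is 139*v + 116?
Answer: 116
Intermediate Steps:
C(m) = -15 (C(m) = 5 - 4*5 = 5 - 20 = -15)
v = 0 (v = 0*(-15) = 0)
139*v + 116 = 139*0 + 116 = 0 + 116 = 116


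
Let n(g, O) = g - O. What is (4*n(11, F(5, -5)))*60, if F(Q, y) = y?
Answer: 3840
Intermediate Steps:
(4*n(11, F(5, -5)))*60 = (4*(11 - 1*(-5)))*60 = (4*(11 + 5))*60 = (4*16)*60 = 64*60 = 3840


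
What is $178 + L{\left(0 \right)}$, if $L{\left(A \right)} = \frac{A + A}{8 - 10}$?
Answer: $178$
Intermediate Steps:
$L{\left(A \right)} = - A$ ($L{\left(A \right)} = \frac{2 A}{-2} = 2 A \left(- \frac{1}{2}\right) = - A$)
$178 + L{\left(0 \right)} = 178 - 0 = 178 + 0 = 178$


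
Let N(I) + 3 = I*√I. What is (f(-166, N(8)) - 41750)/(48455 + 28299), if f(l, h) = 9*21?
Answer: -41561/76754 ≈ -0.54148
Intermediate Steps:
N(I) = -3 + I^(3/2) (N(I) = -3 + I*√I = -3 + I^(3/2))
f(l, h) = 189
(f(-166, N(8)) - 41750)/(48455 + 28299) = (189 - 41750)/(48455 + 28299) = -41561/76754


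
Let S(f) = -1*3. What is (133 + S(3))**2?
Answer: 16900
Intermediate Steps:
S(f) = -3
(133 + S(3))**2 = (133 - 3)**2 = 130**2 = 16900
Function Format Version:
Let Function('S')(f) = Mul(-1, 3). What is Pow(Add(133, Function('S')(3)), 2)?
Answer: 16900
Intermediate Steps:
Function('S')(f) = -3
Pow(Add(133, Function('S')(3)), 2) = Pow(Add(133, -3), 2) = Pow(130, 2) = 16900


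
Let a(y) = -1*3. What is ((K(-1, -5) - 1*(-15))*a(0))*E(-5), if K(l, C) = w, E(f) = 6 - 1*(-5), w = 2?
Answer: -561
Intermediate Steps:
a(y) = -3
E(f) = 11 (E(f) = 6 + 5 = 11)
K(l, C) = 2
((K(-1, -5) - 1*(-15))*a(0))*E(-5) = ((2 - 1*(-15))*(-3))*11 = ((2 + 15)*(-3))*11 = (17*(-3))*11 = -51*11 = -561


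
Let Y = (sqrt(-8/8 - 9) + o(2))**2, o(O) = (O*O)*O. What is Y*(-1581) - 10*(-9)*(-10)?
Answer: -86274 - 25296*I*sqrt(10) ≈ -86274.0 - 79993.0*I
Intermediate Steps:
o(O) = O**3 (o(O) = O**2*O = O**3)
Y = (8 + I*sqrt(10))**2 (Y = (sqrt(-8/8 - 9) + 2**3)**2 = (sqrt(-8*1/8 - 9) + 8)**2 = (sqrt(-1 - 9) + 8)**2 = (sqrt(-10) + 8)**2 = (I*sqrt(10) + 8)**2 = (8 + I*sqrt(10))**2 ≈ 54.0 + 50.596*I)
Y*(-1581) - 10*(-9)*(-10) = (54 + 16*I*sqrt(10))*(-1581) - 10*(-9)*(-10) = (-85374 - 25296*I*sqrt(10)) + 90*(-10) = (-85374 - 25296*I*sqrt(10)) - 900 = -86274 - 25296*I*sqrt(10)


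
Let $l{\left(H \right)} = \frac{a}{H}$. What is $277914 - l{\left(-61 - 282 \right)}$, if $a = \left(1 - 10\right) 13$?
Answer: $\frac{95324385}{343} \approx 2.7791 \cdot 10^{5}$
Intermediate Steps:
$a = -117$ ($a = \left(-9\right) 13 = -117$)
$l{\left(H \right)} = - \frac{117}{H}$
$277914 - l{\left(-61 - 282 \right)} = 277914 - - \frac{117}{-61 - 282} = 277914 - - \frac{117}{-343} = 277914 - \left(-117\right) \left(- \frac{1}{343}\right) = 277914 - \frac{117}{343} = \frac{95324385}{343}$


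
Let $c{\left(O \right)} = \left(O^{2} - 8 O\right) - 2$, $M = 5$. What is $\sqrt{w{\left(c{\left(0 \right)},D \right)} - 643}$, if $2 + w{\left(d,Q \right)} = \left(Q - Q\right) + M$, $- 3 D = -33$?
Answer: $8 i \sqrt{10} \approx 25.298 i$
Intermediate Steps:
$D = 11$ ($D = \left(- \frac{1}{3}\right) \left(-33\right) = 11$)
$c{\left(O \right)} = -2 + O^{2} - 8 O$
$w{\left(d,Q \right)} = 3$ ($w{\left(d,Q \right)} = -2 + \left(\left(Q - Q\right) + 5\right) = -2 + \left(0 + 5\right) = -2 + 5 = 3$)
$\sqrt{w{\left(c{\left(0 \right)},D \right)} - 643} = \sqrt{3 - 643} = \sqrt{-640} = 8 i \sqrt{10}$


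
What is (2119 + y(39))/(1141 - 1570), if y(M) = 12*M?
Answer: -199/33 ≈ -6.0303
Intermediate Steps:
(2119 + y(39))/(1141 - 1570) = (2119 + 12*39)/(1141 - 1570) = (2119 + 468)/(-429) = 2587*(-1/429) = -199/33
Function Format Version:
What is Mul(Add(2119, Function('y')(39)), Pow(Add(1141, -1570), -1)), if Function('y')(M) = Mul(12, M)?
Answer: Rational(-199, 33) ≈ -6.0303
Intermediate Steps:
Mul(Add(2119, Function('y')(39)), Pow(Add(1141, -1570), -1)) = Mul(Add(2119, Mul(12, 39)), Pow(Add(1141, -1570), -1)) = Mul(Add(2119, 468), Pow(-429, -1)) = Mul(2587, Rational(-1, 429)) = Rational(-199, 33)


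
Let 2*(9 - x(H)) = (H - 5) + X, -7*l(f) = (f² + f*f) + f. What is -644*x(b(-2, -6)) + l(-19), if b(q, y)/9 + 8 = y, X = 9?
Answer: -316263/7 ≈ -45180.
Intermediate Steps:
b(q, y) = -72 + 9*y
l(f) = -2*f²/7 - f/7 (l(f) = -((f² + f*f) + f)/7 = -((f² + f²) + f)/7 = -(2*f² + f)/7 = -(f + 2*f²)/7 = -2*f²/7 - f/7)
x(H) = 7 - H/2 (x(H) = 9 - ((H - 5) + 9)/2 = 9 - ((-5 + H) + 9)/2 = 9 - (4 + H)/2 = 9 + (-2 - H/2) = 7 - H/2)
-644*x(b(-2, -6)) + l(-19) = -644*(7 - (-72 + 9*(-6))/2) - ⅐*(-19)*(1 + 2*(-19)) = -644*(7 - (-72 - 54)/2) - ⅐*(-19)*(1 - 38) = -644*(7 - ½*(-126)) - ⅐*(-19)*(-37) = -644*(7 + 63) - 703/7 = -644*70 - 703/7 = -45080 - 703/7 = -316263/7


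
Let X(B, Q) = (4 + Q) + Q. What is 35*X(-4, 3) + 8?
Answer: 358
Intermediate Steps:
X(B, Q) = 4 + 2*Q
35*X(-4, 3) + 8 = 35*(4 + 2*3) + 8 = 35*(4 + 6) + 8 = 35*10 + 8 = 350 + 8 = 358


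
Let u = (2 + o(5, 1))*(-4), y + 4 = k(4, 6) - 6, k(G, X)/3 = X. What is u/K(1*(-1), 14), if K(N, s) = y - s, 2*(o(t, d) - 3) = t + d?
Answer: 16/3 ≈ 5.3333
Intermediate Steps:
k(G, X) = 3*X
o(t, d) = 3 + d/2 + t/2 (o(t, d) = 3 + (t + d)/2 = 3 + (d + t)/2 = 3 + (d/2 + t/2) = 3 + d/2 + t/2)
y = 8 (y = -4 + (3*6 - 6) = -4 + (18 - 6) = -4 + 12 = 8)
K(N, s) = 8 - s
u = -32 (u = (2 + (3 + (1/2)*1 + (1/2)*5))*(-4) = (2 + (3 + 1/2 + 5/2))*(-4) = (2 + 6)*(-4) = 8*(-4) = -32)
u/K(1*(-1), 14) = -32/(8 - 1*14) = -32/(8 - 14) = -32/(-6) = -1/6*(-32) = 16/3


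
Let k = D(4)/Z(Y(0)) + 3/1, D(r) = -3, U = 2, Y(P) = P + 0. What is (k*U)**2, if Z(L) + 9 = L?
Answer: 400/9 ≈ 44.444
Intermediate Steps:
Y(P) = P
Z(L) = -9 + L
k = 10/3 (k = -3/(-9 + 0) + 3/1 = -3/(-9) + 3*1 = -3*(-1/9) + 3 = 1/3 + 3 = 10/3 ≈ 3.3333)
(k*U)**2 = ((10/3)*2)**2 = (20/3)**2 = 400/9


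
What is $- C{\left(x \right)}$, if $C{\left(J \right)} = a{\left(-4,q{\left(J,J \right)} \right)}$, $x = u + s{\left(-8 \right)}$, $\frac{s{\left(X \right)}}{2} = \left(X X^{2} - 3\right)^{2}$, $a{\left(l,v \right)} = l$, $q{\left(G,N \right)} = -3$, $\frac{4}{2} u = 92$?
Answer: $4$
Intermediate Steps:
$u = 46$ ($u = \frac{1}{2} \cdot 92 = 46$)
$s{\left(X \right)} = 2 \left(-3 + X^{3}\right)^{2}$ ($s{\left(X \right)} = 2 \left(X X^{2} - 3\right)^{2} = 2 \left(X^{3} - 3\right)^{2} = 2 \left(-3 + X^{3}\right)^{2}$)
$x = 530496$ ($x = 46 + 2 \left(-3 + \left(-8\right)^{3}\right)^{2} = 46 + 2 \left(-3 - 512\right)^{2} = 46 + 2 \left(-515\right)^{2} = 46 + 2 \cdot 265225 = 46 + 530450 = 530496$)
$C{\left(J \right)} = -4$
$- C{\left(x \right)} = \left(-1\right) \left(-4\right) = 4$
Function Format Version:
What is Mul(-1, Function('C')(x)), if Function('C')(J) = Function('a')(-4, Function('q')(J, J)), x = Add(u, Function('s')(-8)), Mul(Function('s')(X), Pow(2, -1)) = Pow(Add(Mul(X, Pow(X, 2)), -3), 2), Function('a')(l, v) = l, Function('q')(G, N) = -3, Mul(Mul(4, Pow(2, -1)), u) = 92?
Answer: 4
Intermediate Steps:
u = 46 (u = Mul(Rational(1, 2), 92) = 46)
Function('s')(X) = Mul(2, Pow(Add(-3, Pow(X, 3)), 2)) (Function('s')(X) = Mul(2, Pow(Add(Mul(X, Pow(X, 2)), -3), 2)) = Mul(2, Pow(Add(Pow(X, 3), -3), 2)) = Mul(2, Pow(Add(-3, Pow(X, 3)), 2)))
x = 530496 (x = Add(46, Mul(2, Pow(Add(-3, Pow(-8, 3)), 2))) = Add(46, Mul(2, Pow(Add(-3, -512), 2))) = Add(46, Mul(2, Pow(-515, 2))) = Add(46, Mul(2, 265225)) = Add(46, 530450) = 530496)
Function('C')(J) = -4
Mul(-1, Function('C')(x)) = Mul(-1, -4) = 4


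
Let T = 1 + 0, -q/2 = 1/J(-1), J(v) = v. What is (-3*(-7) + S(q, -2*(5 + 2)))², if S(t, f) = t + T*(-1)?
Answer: 484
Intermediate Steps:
q = 2 (q = -2/(-1) = -2*(-1) = 2)
T = 1
S(t, f) = -1 + t (S(t, f) = t + 1*(-1) = t - 1 = -1 + t)
(-3*(-7) + S(q, -2*(5 + 2)))² = (-3*(-7) + (-1 + 2))² = (21 + 1)² = 22² = 484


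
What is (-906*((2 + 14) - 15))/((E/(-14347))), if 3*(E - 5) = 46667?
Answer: 19497573/23341 ≈ 835.34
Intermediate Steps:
E = 46682/3 (E = 5 + (⅓)*46667 = 5 + 46667/3 = 46682/3 ≈ 15561.)
(-906*((2 + 14) - 15))/((E/(-14347))) = (-906*((2 + 14) - 15))/(((46682/3)/(-14347))) = (-906*(16 - 15))/(((46682/3)*(-1/14347))) = (-906*1)/(-46682/43041) = -906*(-43041/46682) = 19497573/23341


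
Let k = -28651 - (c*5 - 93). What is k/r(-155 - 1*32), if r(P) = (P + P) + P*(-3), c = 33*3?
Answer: -1709/11 ≈ -155.36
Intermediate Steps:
c = 99
r(P) = -P (r(P) = 2*P - 3*P = -P)
k = -29053 (k = -28651 - (99*5 - 93) = -28651 - (495 - 93) = -28651 - 1*402 = -28651 - 402 = -29053)
k/r(-155 - 1*32) = -29053*(-1/(-155 - 1*32)) = -29053*(-1/(-155 - 32)) = -29053/((-1*(-187))) = -29053/187 = -29053*1/187 = -1709/11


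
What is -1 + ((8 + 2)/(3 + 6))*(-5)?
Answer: -59/9 ≈ -6.5556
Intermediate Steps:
-1 + ((8 + 2)/(3 + 6))*(-5) = -1 + (10/9)*(-5) = -1 - 50/9 = -59/9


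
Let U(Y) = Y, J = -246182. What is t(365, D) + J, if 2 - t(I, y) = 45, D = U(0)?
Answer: -246225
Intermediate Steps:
D = 0
t(I, y) = -43 (t(I, y) = 2 - 1*45 = 2 - 45 = -43)
t(365, D) + J = -43 - 246182 = -246225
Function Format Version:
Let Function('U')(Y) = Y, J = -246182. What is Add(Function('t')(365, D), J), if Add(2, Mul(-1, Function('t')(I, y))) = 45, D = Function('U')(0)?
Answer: -246225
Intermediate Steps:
D = 0
Function('t')(I, y) = -43 (Function('t')(I, y) = Add(2, Mul(-1, 45)) = Add(2, -45) = -43)
Add(Function('t')(365, D), J) = Add(-43, -246182) = -246225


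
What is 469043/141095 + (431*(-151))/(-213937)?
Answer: 109528255986/30185441015 ≈ 3.6285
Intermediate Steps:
469043/141095 + (431*(-151))/(-213937) = 469043*(1/141095) - 65081*(-1/213937) = 469043/141095 + 65081/213937 = 109528255986/30185441015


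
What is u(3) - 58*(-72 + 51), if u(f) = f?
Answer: 1221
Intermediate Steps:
u(3) - 58*(-72 + 51) = 3 - 58*(-72 + 51) = 3 - 58*(-21) = 3 + 1218 = 1221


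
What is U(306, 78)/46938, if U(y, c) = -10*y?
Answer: -510/7823 ≈ -0.065192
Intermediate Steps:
U(306, 78)/46938 = -10*306/46938 = -3060*1/46938 = -510/7823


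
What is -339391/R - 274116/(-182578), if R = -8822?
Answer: 2926526425/73213778 ≈ 39.972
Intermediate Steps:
-339391/R - 274116/(-182578) = -339391/(-8822) - 274116/(-182578) = -339391*(-1/8822) - 274116*(-1/182578) = 339391/8822 + 137058/91289 = 2926526425/73213778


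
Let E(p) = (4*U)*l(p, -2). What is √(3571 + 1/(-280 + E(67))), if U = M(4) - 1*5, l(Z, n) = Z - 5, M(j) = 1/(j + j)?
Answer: 3*√879704178/1489 ≈ 59.758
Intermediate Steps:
M(j) = 1/(2*j)
l(Z, n) = -5 + Z
U = -39/8 (U = (½)/4 - 1*5 = (½)*(¼) - 5 = ⅛ - 5 = -39/8 ≈ -4.8750)
E(p) = 195/2 - 39*p/2 (E(p) = (4*(-39/8))*(-5 + p) = -39*(-5 + p)/2 = 195/2 - 39*p/2)
√(3571 + 1/(-280 + E(67))) = √(3571 + 1/(-280 + (195/2 - 39/2*67))) = √(3571 + 1/(-280 + (195/2 - 2613/2))) = √(3571 + 1/(-280 - 1209)) = √(3571 + 1/(-1489)) = √(3571 - 1/1489) = √(5317218/1489) = 3*√879704178/1489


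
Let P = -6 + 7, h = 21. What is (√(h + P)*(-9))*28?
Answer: -252*√22 ≈ -1182.0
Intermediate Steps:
P = 1
(√(h + P)*(-9))*28 = (√(21 + 1)*(-9))*28 = (√22*(-9))*28 = -9*√22*28 = -252*√22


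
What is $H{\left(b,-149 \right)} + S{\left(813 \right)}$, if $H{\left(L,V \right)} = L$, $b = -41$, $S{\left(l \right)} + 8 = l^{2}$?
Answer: $660920$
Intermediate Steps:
$S{\left(l \right)} = -8 + l^{2}$
$H{\left(b,-149 \right)} + S{\left(813 \right)} = -41 - \left(8 - 813^{2}\right) = -41 + \left(-8 + 660969\right) = -41 + 660961 = 660920$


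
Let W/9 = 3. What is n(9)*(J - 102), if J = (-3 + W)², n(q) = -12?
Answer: -5688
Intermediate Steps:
W = 27 (W = 9*3 = 27)
J = 576 (J = (-3 + 27)² = 24² = 576)
n(9)*(J - 102) = -12*(576 - 102) = -12*474 = -5688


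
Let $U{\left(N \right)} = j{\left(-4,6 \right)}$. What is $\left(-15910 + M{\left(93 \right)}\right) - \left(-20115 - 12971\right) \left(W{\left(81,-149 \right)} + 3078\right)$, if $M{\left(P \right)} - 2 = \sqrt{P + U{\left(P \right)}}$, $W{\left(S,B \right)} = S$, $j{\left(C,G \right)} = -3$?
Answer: $104502766 + 3 \sqrt{10} \approx 1.045 \cdot 10^{8}$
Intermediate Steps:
$U{\left(N \right)} = -3$
$M{\left(P \right)} = 2 + \sqrt{-3 + P}$ ($M{\left(P \right)} = 2 + \sqrt{P - 3} = 2 + \sqrt{-3 + P}$)
$\left(-15910 + M{\left(93 \right)}\right) - \left(-20115 - 12971\right) \left(W{\left(81,-149 \right)} + 3078\right) = \left(-15910 + \left(2 + \sqrt{-3 + 93}\right)\right) - \left(-20115 - 12971\right) \left(81 + 3078\right) = \left(-15910 + \left(2 + \sqrt{90}\right)\right) - \left(-33086\right) 3159 = \left(-15910 + \left(2 + 3 \sqrt{10}\right)\right) - -104518674 = \left(-15908 + 3 \sqrt{10}\right) + 104518674 = 104502766 + 3 \sqrt{10}$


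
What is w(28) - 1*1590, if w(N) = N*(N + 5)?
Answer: -666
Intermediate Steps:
w(N) = N*(5 + N)
w(28) - 1*1590 = 28*(5 + 28) - 1*1590 = 28*33 - 1590 = 924 - 1590 = -666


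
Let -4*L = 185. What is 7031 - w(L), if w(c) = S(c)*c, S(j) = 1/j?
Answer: 7030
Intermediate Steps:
L = -185/4 (L = -¼*185 = -185/4 ≈ -46.250)
S(j) = 1/j
w(c) = 1 (w(c) = c/c = 1)
7031 - w(L) = 7031 - 1*1 = 7031 - 1 = 7030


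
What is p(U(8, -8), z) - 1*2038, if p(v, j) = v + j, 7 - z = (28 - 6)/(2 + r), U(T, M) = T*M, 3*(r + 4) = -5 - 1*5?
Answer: -16727/8 ≈ -2090.9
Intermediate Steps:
r = -22/3 (r = -4 + (-5 - 1*5)/3 = -4 + (-5 - 5)/3 = -4 + (⅓)*(-10) = -4 - 10/3 = -22/3 ≈ -7.3333)
U(T, M) = M*T
z = 89/8 (z = 7 - (28 - 6)/(2 - 22/3) = 7 - 22/(-16/3) = 7 - 22*(-3)/16 = 7 - 1*(-33/8) = 7 + 33/8 = 89/8 ≈ 11.125)
p(v, j) = j + v
p(U(8, -8), z) - 1*2038 = (89/8 - 8*8) - 1*2038 = (89/8 - 64) - 2038 = -423/8 - 2038 = -16727/8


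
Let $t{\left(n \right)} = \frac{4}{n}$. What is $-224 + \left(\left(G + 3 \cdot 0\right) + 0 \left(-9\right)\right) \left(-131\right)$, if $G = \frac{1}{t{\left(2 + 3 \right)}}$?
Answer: $- \frac{1551}{4} \approx -387.75$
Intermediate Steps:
$G = \frac{5}{4}$ ($G = \frac{1}{4 \frac{1}{2 + 3}} = \frac{1}{4 \cdot \frac{1}{5}} = \frac{1}{\frac{4}{5}} = \frac{5}{4} \approx 1.25$)
$-224 + \left(\left(G + 3 \cdot 0\right) + 0 \left(-9\right)\right) \left(-131\right) = -224 + \left(\left(\frac{5}{4} + 3 \cdot 0\right) + 0 \left(-9\right)\right) \left(-131\right) = -224 + \left(\left(\frac{5}{4} + 0\right) + 0\right) \left(-131\right) = -224 + \left(\frac{5}{4} + 0\right) \left(-131\right) = -224 + \frac{5}{4} \left(-131\right) = -224 - \frac{655}{4} = - \frac{1551}{4}$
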